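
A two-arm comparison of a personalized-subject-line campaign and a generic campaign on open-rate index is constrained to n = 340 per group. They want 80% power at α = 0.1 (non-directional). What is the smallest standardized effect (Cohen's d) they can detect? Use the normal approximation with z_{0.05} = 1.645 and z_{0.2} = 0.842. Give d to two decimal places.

For two independent groups of n = 340 each: d_min = (z_{α/2} + z_β)·√(2/n).
z-sum = 1.645 + 0.842 = 2.487.
d_min = 2.487 × √(2/340) = 2.487 × 0.0767 = 0.191.

d_min ≈ 0.19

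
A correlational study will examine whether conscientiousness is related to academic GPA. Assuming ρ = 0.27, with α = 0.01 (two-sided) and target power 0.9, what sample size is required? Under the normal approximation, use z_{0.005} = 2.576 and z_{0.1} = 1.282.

n = 198

Fisher's z: C = ½·ln((1+r)/(1−r)) = ½·ln(1.7397) = 0.2769.
n = ((z_{α/2} + z_β)/C)² + 3.
(2.576 + 1.282) / 0.2769 = 3.858 / 0.2769 = 13.933.
n = 13.933² + 3 = 194.12 + 3 = 197.1.
Round up.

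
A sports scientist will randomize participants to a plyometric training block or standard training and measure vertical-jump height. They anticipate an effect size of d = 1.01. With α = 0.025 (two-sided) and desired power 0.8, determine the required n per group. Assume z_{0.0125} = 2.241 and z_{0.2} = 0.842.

n = 19 per group

For two independent groups with equal n: n = 2·((z_{α/2} + z_β) / d)².
z_{α/2} + z_β = 2.241 + 0.842 = 3.083.
n = 2 × (3.083 / 1.01)² = 2 × 3.052² = 2 × 9.32 = 18.6.
Round up to the next whole participant.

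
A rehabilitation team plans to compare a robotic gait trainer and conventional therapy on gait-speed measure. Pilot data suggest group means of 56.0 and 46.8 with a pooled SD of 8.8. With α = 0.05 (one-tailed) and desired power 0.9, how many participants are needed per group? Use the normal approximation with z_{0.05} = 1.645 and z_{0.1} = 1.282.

Cohen's d = |M₁ − M₂| / SD_pooled = |56.0 − 46.8| / 8.8 = 9.2 / 8.8 = 1.045.
For two independent groups with equal n: n = 2·((z_{α} + z_β) / d)².
z_{α} + z_β = 1.645 + 1.282 = 2.927.
n = 2 × (2.927 / 1.045)² = 2 × 2.801² = 2 × 7.85 = 15.7.
Round up to the next whole participant.

n = 16 per group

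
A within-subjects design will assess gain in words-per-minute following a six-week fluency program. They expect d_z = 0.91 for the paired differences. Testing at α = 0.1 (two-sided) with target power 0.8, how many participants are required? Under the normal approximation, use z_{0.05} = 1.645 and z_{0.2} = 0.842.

n = 8 pairs

For a paired (one-sample on differences) test: n = ((z_{α/2} + z_β) / d)².
z_{α/2} + z_β = 1.645 + 0.842 = 2.487.
n = (2.487 / 0.91)² = 2.733² = 7.47.
Round up.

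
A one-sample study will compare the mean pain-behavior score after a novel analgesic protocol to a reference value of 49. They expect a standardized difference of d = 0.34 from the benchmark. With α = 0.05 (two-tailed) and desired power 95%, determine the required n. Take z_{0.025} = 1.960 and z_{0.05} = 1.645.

For a one-sample test: n = ((z_{α/2} + z_β) / d)².
z_{α/2} + z_β = 1.960 + 1.645 = 3.605.
n = (3.605 / 0.34)² = 10.603² = 112.42.
Round up.

n = 113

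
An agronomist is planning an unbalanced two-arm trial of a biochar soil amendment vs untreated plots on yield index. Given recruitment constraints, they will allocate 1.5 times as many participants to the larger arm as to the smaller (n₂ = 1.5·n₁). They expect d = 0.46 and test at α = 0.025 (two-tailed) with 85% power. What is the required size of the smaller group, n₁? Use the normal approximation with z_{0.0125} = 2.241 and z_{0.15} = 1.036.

n₁ = 85

With allocation ratio k = n₂/n₁ = 1.5, Var(x̄₁−x̄₂) = σ²(1/n₁ + 1/(k·n₁)) = σ²·(k+1)/(k·n₁).
So n₁ = (1 + 1/k)·((z_{α/2} + z_β)/d)² = 1.667 × (3.277/0.46)².
n₁ = 1.667 × 50.75 = 84.6.
Round up: n₁ = 85, giving n₂ = ⌈1.5 × 85⌉ = ⌈127.5⌉ = 128.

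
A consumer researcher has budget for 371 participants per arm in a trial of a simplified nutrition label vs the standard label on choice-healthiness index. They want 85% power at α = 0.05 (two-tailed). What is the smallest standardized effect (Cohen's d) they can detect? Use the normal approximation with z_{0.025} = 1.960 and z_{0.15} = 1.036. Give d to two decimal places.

d_min ≈ 0.22

For two independent groups of n = 371 each: d_min = (z_{α/2} + z_β)·√(2/n).
z-sum = 1.960 + 1.036 = 2.996.
d_min = 2.996 × √(2/371) = 2.996 × 0.0734 = 0.220.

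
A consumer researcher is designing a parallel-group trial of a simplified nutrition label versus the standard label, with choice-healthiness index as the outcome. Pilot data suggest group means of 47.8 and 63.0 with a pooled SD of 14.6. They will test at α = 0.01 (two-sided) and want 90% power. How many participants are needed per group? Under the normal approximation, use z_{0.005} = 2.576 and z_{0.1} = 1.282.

n = 28 per group

Cohen's d = |M₁ − M₂| / SD_pooled = |47.8 − 63.0| / 14.6 = 15.2 / 14.6 = 1.041.
For two independent groups with equal n: n = 2·((z_{α/2} + z_β) / d)².
z_{α/2} + z_β = 2.576 + 1.282 = 3.858.
n = 2 × (3.858 / 1.041)² = 2 × 3.706² = 2 × 13.73 = 27.5.
Round up to the next whole participant.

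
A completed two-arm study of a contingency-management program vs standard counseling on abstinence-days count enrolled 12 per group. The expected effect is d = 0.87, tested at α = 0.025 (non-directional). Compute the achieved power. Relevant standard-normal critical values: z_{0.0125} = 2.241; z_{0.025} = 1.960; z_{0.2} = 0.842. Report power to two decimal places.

For two equal groups, power = Φ(d·√(n/2) − z_{α/2}).
d·√(n/2) = 0.87 × √(12/2) = 0.87 × 2.449 = 2.131.
z_β = 2.131 − 2.241 = -0.110.
Power = Φ(-0.110) = 0.456.

power ≈ 0.46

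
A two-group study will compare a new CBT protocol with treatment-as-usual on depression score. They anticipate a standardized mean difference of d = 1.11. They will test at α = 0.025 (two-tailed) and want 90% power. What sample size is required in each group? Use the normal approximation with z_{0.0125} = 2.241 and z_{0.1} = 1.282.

For two independent groups with equal n: n = 2·((z_{α/2} + z_β) / d)².
z_{α/2} + z_β = 2.241 + 1.282 = 3.523.
n = 2 × (3.523 / 1.11)² = 2 × 3.174² = 2 × 10.07 = 20.1.
Round up to the next whole participant.

n = 21 per group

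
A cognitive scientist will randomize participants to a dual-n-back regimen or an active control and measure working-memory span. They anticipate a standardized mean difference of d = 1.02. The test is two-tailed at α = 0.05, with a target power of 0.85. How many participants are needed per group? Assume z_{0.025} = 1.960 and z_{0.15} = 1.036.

For two independent groups with equal n: n = 2·((z_{α/2} + z_β) / d)².
z_{α/2} + z_β = 1.960 + 1.036 = 2.996.
n = 2 × (2.996 / 1.02)² = 2 × 2.937² = 2 × 8.63 = 17.3.
Round up to the next whole participant.

n = 18 per group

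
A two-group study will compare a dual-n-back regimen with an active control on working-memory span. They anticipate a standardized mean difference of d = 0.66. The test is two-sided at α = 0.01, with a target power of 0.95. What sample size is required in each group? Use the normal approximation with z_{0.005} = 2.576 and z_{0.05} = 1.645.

For two independent groups with equal n: n = 2·((z_{α/2} + z_β) / d)².
z_{α/2} + z_β = 2.576 + 1.645 = 4.221.
n = 2 × (4.221 / 0.66)² = 2 × 6.395² = 2 × 40.90 = 81.8.
Round up to the next whole participant.

n = 82 per group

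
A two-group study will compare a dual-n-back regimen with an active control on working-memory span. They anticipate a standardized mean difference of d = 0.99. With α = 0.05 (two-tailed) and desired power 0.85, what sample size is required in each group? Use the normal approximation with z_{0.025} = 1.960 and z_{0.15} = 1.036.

For two independent groups with equal n: n = 2·((z_{α/2} + z_β) / d)².
z_{α/2} + z_β = 1.960 + 1.036 = 2.996.
n = 2 × (2.996 / 0.99)² = 2 × 3.026² = 2 × 9.16 = 18.3.
Round up to the next whole participant.

n = 19 per group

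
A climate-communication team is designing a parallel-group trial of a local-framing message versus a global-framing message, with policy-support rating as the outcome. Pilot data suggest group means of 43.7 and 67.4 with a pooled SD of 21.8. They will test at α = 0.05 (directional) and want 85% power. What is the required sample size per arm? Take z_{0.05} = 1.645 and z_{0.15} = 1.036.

Cohen's d = |M₁ − M₂| / SD_pooled = |43.7 − 67.4| / 21.8 = 23.7 / 21.8 = 1.087.
For two independent groups with equal n: n = 2·((z_{α} + z_β) / d)².
z_{α} + z_β = 1.645 + 1.036 = 2.681.
n = 2 × (2.681 / 1.087)² = 2 × 2.466² = 2 × 6.08 = 12.2.
Round up to the next whole participant.

n = 13 per group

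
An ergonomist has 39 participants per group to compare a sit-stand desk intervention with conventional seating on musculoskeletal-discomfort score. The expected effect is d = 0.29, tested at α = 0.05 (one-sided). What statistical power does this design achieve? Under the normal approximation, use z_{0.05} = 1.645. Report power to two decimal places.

power ≈ 0.36

For two equal groups, power = Φ(d·√(n/2) − z_{α}).
d·√(n/2) = 0.29 × √(39/2) = 0.29 × 4.416 = 1.281.
z_β = 1.281 − 1.645 = -0.364.
Power = Φ(-0.364) = 0.358.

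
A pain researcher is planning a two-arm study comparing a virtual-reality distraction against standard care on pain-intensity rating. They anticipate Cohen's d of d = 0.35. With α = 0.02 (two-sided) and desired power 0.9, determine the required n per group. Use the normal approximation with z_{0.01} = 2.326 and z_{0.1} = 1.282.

For two independent groups with equal n: n = 2·((z_{α/2} + z_β) / d)².
z_{α/2} + z_β = 2.326 + 1.282 = 3.608.
n = 2 × (3.608 / 0.35)² = 2 × 10.309² = 2 × 106.27 = 212.5.
Round up to the next whole participant.

n = 213 per group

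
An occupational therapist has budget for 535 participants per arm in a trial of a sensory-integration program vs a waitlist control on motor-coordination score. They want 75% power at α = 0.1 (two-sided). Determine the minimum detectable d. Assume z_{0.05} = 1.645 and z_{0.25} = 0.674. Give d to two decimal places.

d_min ≈ 0.14

For two independent groups of n = 535 each: d_min = (z_{α/2} + z_β)·√(2/n).
z-sum = 1.645 + 0.674 = 2.319.
d_min = 2.319 × √(2/535) = 2.319 × 0.0611 = 0.142.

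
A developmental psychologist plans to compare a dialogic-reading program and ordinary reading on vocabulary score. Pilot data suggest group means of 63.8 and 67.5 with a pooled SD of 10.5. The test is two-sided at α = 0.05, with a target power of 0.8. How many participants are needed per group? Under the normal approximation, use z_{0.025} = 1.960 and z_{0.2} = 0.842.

n = 127 per group

Cohen's d = |M₁ − M₂| / SD_pooled = |63.8 − 67.5| / 10.5 = 3.7 / 10.5 = 0.352.
For two independent groups with equal n: n = 2·((z_{α/2} + z_β) / d)².
z_{α/2} + z_β = 1.960 + 0.842 = 2.802.
n = 2 × (2.802 / 0.352)² = 2 × 7.960² = 2 × 63.37 = 126.7.
Round up to the next whole participant.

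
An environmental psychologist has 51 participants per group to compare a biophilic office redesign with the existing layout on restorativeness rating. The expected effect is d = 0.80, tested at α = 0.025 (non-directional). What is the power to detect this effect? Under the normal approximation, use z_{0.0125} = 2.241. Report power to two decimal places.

For two equal groups, power = Φ(d·√(n/2) − z_{α/2}).
d·√(n/2) = 0.80 × √(51/2) = 0.80 × 5.050 = 4.040.
z_β = 4.040 − 2.241 = 1.799.
Power = Φ(1.799) = 0.964.

power ≈ 0.96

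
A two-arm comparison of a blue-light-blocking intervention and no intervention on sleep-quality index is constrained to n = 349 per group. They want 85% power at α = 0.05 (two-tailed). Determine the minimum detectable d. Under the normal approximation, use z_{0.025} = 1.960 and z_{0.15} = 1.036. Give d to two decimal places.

d_min ≈ 0.23

For two independent groups of n = 349 each: d_min = (z_{α/2} + z_β)·√(2/n).
z-sum = 1.960 + 1.036 = 2.996.
d_min = 2.996 × √(2/349) = 2.996 × 0.0757 = 0.227.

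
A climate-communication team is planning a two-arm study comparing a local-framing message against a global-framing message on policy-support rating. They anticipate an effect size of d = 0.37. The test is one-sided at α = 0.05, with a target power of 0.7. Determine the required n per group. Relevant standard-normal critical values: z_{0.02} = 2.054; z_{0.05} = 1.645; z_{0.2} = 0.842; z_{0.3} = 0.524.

n = 69 per group

For two independent groups with equal n: n = 2·((z_{α} + z_β) / d)².
z_{α} + z_β = 1.645 + 0.524 = 2.169.
n = 2 × (2.169 / 0.37)² = 2 × 5.862² = 2 × 34.36 = 68.7.
Round up to the next whole participant.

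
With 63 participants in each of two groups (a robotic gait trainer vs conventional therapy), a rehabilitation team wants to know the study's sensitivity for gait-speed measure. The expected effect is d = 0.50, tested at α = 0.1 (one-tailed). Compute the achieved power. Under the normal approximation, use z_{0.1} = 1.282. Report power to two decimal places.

power ≈ 0.94

For two equal groups, power = Φ(d·√(n/2) − z_{α}).
d·√(n/2) = 0.50 × √(63/2) = 0.50 × 5.612 = 2.806.
z_β = 2.806 − 1.282 = 1.524.
Power = Φ(1.524) = 0.936.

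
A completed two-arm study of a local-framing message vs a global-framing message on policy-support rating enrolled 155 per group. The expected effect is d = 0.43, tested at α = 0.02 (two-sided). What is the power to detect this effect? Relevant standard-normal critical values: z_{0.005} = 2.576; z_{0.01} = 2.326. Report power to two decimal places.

power ≈ 0.93

For two equal groups, power = Φ(d·√(n/2) − z_{α/2}).
d·√(n/2) = 0.43 × √(155/2) = 0.43 × 8.803 = 3.785.
z_β = 3.785 − 2.326 = 1.459.
Power = Φ(1.459) = 0.928.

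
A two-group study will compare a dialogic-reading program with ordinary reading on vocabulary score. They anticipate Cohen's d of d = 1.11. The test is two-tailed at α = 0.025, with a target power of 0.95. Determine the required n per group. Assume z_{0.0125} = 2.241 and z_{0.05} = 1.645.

n = 25 per group

For two independent groups with equal n: n = 2·((z_{α/2} + z_β) / d)².
z_{α/2} + z_β = 2.241 + 1.645 = 3.886.
n = 2 × (3.886 / 1.11)² = 2 × 3.501² = 2 × 12.26 = 24.5.
Round up to the next whole participant.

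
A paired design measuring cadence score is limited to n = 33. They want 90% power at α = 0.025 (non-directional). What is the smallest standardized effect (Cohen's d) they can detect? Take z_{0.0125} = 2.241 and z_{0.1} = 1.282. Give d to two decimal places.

For a single sample (or paired design) of n = 33: d_min = (z_{α/2} + z_β)/√n.
z-sum = 2.241 + 1.282 = 3.523.
d_min = 3.523 / √33 = 3.523 / 5.745 = 0.613.

d_min ≈ 0.61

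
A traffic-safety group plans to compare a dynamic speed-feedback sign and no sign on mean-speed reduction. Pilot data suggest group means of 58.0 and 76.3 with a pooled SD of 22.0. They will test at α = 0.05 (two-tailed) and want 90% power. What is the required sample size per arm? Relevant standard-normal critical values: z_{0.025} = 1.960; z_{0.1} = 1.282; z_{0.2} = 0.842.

n = 31 per group

Cohen's d = |M₁ − M₂| / SD_pooled = |58.0 − 76.3| / 22.0 = 18.3 / 22.0 = 0.832.
For two independent groups with equal n: n = 2·((z_{α/2} + z_β) / d)².
z_{α/2} + z_β = 1.960 + 1.282 = 3.242.
n = 2 × (3.242 / 0.832)² = 2 × 3.897² = 2 × 15.18 = 30.4.
Round up to the next whole participant.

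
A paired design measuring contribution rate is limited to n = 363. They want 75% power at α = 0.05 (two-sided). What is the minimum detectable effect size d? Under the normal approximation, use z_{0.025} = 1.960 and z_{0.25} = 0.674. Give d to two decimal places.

For a single sample (or paired design) of n = 363: d_min = (z_{α/2} + z_β)/√n.
z-sum = 1.960 + 0.674 = 2.634.
d_min = 2.634 / √363 = 2.634 / 19.053 = 0.138.

d_min ≈ 0.14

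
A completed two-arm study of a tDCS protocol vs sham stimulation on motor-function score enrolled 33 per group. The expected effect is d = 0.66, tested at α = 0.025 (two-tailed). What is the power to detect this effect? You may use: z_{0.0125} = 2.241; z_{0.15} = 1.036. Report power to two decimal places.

For two equal groups, power = Φ(d·√(n/2) − z_{α/2}).
d·√(n/2) = 0.66 × √(33/2) = 0.66 × 4.062 = 2.681.
z_β = 2.681 − 2.241 = 0.440.
Power = Φ(0.440) = 0.670.

power ≈ 0.67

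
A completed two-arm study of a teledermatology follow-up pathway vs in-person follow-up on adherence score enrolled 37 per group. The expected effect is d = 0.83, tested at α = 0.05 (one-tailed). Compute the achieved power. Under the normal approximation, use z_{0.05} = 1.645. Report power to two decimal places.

For two equal groups, power = Φ(d·√(n/2) − z_{α}).
d·√(n/2) = 0.83 × √(37/2) = 0.83 × 4.301 = 3.570.
z_β = 3.570 − 1.645 = 1.925.
Power = Φ(1.925) = 0.973.

power ≈ 0.97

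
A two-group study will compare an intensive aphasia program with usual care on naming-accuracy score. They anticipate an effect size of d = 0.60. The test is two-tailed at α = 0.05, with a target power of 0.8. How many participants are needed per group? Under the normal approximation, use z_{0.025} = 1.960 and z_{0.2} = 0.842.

For two independent groups with equal n: n = 2·((z_{α/2} + z_β) / d)².
z_{α/2} + z_β = 1.960 + 0.842 = 2.802.
n = 2 × (2.802 / 0.60)² = 2 × 4.670² = 2 × 21.81 = 43.6.
Round up to the next whole participant.

n = 44 per group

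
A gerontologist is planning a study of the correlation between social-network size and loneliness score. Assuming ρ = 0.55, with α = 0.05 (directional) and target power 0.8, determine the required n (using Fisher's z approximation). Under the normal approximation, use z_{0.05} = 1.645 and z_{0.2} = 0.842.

n = 20

Fisher's z: C = ½·ln((1+r)/(1−r)) = ½·ln(3.4444) = 0.6184.
n = ((z_{α} + z_β)/C)² + 3.
(1.645 + 0.842) / 0.6184 = 2.487 / 0.6184 = 4.022.
n = 4.022² + 3 = 16.17 + 3 = 19.2.
Round up.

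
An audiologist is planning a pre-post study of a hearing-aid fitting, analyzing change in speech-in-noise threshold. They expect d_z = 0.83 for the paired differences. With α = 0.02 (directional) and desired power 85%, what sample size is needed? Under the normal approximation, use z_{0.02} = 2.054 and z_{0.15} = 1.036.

n = 14 pairs

For a paired (one-sample on differences) test: n = ((z_{α} + z_β) / d)².
z_{α} + z_β = 2.054 + 1.036 = 3.090.
n = (3.090 / 0.83)² = 3.723² = 13.86.
Round up.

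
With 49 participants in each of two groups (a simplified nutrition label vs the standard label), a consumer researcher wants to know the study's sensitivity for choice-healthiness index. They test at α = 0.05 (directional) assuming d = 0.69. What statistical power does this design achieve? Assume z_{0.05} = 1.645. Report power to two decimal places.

For two equal groups, power = Φ(d·√(n/2) − z_{α}).
d·√(n/2) = 0.69 × √(49/2) = 0.69 × 4.950 = 3.415.
z_β = 3.415 − 1.645 = 1.770.
Power = Φ(1.770) = 0.962.

power ≈ 0.96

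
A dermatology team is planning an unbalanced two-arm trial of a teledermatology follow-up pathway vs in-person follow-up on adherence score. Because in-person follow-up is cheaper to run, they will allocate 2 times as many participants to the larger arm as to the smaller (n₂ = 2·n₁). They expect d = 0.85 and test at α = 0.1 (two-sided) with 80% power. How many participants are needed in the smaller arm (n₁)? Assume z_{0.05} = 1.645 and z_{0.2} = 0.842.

With allocation ratio k = n₂/n₁ = 2, Var(x̄₁−x̄₂) = σ²(1/n₁ + 1/(k·n₁)) = σ²·(k+1)/(k·n₁).
So n₁ = (1 + 1/k)·((z_{α/2} + z_β)/d)² = 1.500 × (2.487/0.85)².
n₁ = 1.500 × 8.56 = 12.8.
Round up: n₁ = 13, giving n₂ = 2 × 13 = 26.

n₁ = 13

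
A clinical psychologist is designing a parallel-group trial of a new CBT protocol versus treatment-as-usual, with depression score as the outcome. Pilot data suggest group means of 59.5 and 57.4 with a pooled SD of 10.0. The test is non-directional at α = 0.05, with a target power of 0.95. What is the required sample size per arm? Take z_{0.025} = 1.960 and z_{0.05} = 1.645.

n = 590 per group

Cohen's d = |M₁ − M₂| / SD_pooled = |59.5 − 57.4| / 10.0 = 2.1 / 10.0 = 0.210.
For two independent groups with equal n: n = 2·((z_{α/2} + z_β) / d)².
z_{α/2} + z_β = 1.960 + 1.645 = 3.605.
n = 2 × (3.605 / 0.210)² = 2 × 17.167² = 2 × 294.69 = 589.4.
Round up to the next whole participant.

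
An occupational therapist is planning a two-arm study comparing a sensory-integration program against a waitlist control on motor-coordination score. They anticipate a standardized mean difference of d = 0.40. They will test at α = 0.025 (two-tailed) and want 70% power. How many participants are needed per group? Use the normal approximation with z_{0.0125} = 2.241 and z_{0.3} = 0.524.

n = 96 per group

For two independent groups with equal n: n = 2·((z_{α/2} + z_β) / d)².
z_{α/2} + z_β = 2.241 + 0.524 = 2.765.
n = 2 × (2.765 / 0.40)² = 2 × 6.912² = 2 × 47.78 = 95.6.
Round up to the next whole participant.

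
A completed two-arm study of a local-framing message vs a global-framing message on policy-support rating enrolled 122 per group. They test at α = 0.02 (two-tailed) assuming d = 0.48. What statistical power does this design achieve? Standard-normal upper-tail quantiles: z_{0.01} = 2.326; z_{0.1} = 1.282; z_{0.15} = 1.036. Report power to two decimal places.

power ≈ 0.92

For two equal groups, power = Φ(d·√(n/2) − z_{α/2}).
d·√(n/2) = 0.48 × √(122/2) = 0.48 × 7.810 = 3.749.
z_β = 3.749 − 2.326 = 1.423.
Power = Φ(1.423) = 0.923.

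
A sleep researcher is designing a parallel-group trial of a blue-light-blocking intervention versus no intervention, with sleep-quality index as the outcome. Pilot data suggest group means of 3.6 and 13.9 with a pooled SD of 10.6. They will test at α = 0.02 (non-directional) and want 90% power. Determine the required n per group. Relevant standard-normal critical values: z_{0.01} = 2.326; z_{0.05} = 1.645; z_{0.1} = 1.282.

Cohen's d = |M₁ − M₂| / SD_pooled = |3.6 − 13.9| / 10.6 = 10.3 / 10.6 = 0.972.
For two independent groups with equal n: n = 2·((z_{α/2} + z_β) / d)².
z_{α/2} + z_β = 2.326 + 1.282 = 3.608.
n = 2 × (3.608 / 0.972)² = 2 × 3.712² = 2 × 13.78 = 27.6.
Round up to the next whole participant.

n = 28 per group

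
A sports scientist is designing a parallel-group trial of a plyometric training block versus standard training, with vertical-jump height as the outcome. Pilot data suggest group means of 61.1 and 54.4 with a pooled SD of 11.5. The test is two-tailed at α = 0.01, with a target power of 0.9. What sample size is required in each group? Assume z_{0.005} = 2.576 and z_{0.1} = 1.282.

Cohen's d = |M₁ − M₂| / SD_pooled = |61.1 − 54.4| / 11.5 = 6.7 / 11.5 = 0.583.
For two independent groups with equal n: n = 2·((z_{α/2} + z_β) / d)².
z_{α/2} + z_β = 2.576 + 1.282 = 3.858.
n = 2 × (3.858 / 0.583)² = 2 × 6.617² = 2 × 43.79 = 87.6.
Round up to the next whole participant.

n = 88 per group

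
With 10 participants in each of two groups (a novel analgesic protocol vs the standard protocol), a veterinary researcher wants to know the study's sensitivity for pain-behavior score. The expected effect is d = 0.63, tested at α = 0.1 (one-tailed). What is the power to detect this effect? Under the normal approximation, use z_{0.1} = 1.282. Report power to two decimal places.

power ≈ 0.55

For two equal groups, power = Φ(d·√(n/2) − z_{α}).
d·√(n/2) = 0.63 × √(10/2) = 0.63 × 2.236 = 1.409.
z_β = 1.409 − 1.282 = 0.127.
Power = Φ(0.127) = 0.550.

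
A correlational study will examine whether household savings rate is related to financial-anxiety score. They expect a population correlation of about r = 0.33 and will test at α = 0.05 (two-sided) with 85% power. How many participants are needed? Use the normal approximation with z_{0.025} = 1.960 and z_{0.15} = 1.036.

Fisher's z: C = ½·ln((1+r)/(1−r)) = ½·ln(1.9851) = 0.3428.
n = ((z_{α/2} + z_β)/C)² + 3.
(1.960 + 1.036) / 0.3428 = 2.996 / 0.3428 = 8.740.
n = 8.740² + 3 = 76.38 + 3 = 79.4.
Round up.

n = 80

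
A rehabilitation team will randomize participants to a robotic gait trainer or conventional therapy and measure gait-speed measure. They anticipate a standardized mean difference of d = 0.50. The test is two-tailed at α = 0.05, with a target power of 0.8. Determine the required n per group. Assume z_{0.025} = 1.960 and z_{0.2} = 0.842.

For two independent groups with equal n: n = 2·((z_{α/2} + z_β) / d)².
z_{α/2} + z_β = 1.960 + 0.842 = 2.802.
n = 2 × (2.802 / 0.50)² = 2 × 5.604² = 2 × 31.40 = 62.8.
Round up to the next whole participant.

n = 63 per group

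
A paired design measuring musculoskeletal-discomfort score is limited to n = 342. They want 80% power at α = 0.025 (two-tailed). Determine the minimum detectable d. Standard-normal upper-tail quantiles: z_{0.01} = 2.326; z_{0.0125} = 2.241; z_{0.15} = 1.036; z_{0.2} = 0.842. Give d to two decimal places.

For a single sample (or paired design) of n = 342: d_min = (z_{α/2} + z_β)/√n.
z-sum = 2.241 + 0.842 = 3.083.
d_min = 3.083 / √342 = 3.083 / 18.493 = 0.167.

d_min ≈ 0.17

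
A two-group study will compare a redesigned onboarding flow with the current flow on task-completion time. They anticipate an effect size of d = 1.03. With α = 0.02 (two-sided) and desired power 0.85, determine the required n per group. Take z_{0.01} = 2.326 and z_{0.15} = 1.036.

For two independent groups with equal n: n = 2·((z_{α/2} + z_β) / d)².
z_{α/2} + z_β = 2.326 + 1.036 = 3.362.
n = 2 × (3.362 / 1.03)² = 2 × 3.264² = 2 × 10.65 = 21.3.
Round up to the next whole participant.

n = 22 per group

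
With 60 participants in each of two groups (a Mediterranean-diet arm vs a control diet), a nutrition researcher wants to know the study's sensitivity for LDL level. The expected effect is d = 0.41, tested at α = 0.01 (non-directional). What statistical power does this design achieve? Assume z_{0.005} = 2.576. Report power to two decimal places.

For two equal groups, power = Φ(d·√(n/2) − z_{α/2}).
d·√(n/2) = 0.41 × √(60/2) = 0.41 × 5.477 = 2.246.
z_β = 2.246 − 2.576 = -0.330.
Power = Φ(-0.330) = 0.371.

power ≈ 0.37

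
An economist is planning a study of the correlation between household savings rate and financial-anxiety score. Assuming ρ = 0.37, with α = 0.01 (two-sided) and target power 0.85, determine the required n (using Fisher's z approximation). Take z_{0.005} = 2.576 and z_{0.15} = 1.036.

n = 90

Fisher's z: C = ½·ln((1+r)/(1−r)) = ½·ln(2.1746) = 0.3884.
n = ((z_{α/2} + z_β)/C)² + 3.
(2.576 + 1.036) / 0.3884 = 3.612 / 0.3884 = 9.300.
n = 9.300² + 3 = 86.48 + 3 = 89.5.
Round up.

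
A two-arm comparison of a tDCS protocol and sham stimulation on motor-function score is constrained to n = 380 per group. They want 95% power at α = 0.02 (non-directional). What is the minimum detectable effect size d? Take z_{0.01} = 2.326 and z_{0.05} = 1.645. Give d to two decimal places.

For two independent groups of n = 380 each: d_min = (z_{α/2} + z_β)·√(2/n).
z-sum = 2.326 + 1.645 = 3.971.
d_min = 3.971 × √(2/380) = 3.971 × 0.0725 = 0.288.

d_min ≈ 0.29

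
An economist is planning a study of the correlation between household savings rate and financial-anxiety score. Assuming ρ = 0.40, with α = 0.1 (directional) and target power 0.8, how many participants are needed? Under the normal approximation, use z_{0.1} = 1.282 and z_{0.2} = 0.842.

n = 29

Fisher's z: C = ½·ln((1+r)/(1−r)) = ½·ln(2.3333) = 0.4236.
n = ((z_{α} + z_β)/C)² + 3.
(1.282 + 0.842) / 0.4236 = 2.124 / 0.4236 = 5.014.
n = 5.014² + 3 = 25.14 + 3 = 28.1.
Round up.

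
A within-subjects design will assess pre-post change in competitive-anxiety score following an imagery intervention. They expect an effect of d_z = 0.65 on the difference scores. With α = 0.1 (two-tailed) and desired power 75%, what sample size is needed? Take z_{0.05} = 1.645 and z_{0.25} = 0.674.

For a paired (one-sample on differences) test: n = ((z_{α/2} + z_β) / d)².
z_{α/2} + z_β = 1.645 + 0.674 = 2.319.
n = (2.319 / 0.65)² = 3.568² = 12.73.
Round up.

n = 13 pairs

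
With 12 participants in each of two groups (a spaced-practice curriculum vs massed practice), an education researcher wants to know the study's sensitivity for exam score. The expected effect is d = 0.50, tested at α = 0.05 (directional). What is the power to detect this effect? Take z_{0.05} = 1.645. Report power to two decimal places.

power ≈ 0.34

For two equal groups, power = Φ(d·√(n/2) − z_{α}).
d·√(n/2) = 0.50 × √(12/2) = 0.50 × 2.449 = 1.225.
z_β = 1.225 − 1.645 = -0.420.
Power = Φ(-0.420) = 0.337.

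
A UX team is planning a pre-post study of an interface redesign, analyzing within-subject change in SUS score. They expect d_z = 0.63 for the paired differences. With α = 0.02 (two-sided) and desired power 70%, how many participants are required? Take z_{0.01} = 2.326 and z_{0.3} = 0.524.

For a paired (one-sample on differences) test: n = ((z_{α/2} + z_β) / d)².
z_{α/2} + z_β = 2.326 + 0.524 = 2.850.
n = (2.850 / 0.63)² = 4.524² = 20.46.
Round up.

n = 21 pairs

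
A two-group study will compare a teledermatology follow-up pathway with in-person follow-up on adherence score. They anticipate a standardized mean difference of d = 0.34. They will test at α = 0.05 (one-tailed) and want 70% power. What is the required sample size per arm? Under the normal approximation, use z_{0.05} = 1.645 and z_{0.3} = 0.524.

For two independent groups with equal n: n = 2·((z_{α} + z_β) / d)².
z_{α} + z_β = 1.645 + 0.524 = 2.169.
n = 2 × (2.169 / 0.34)² = 2 × 6.379² = 2 × 40.70 = 81.4.
Round up to the next whole participant.

n = 82 per group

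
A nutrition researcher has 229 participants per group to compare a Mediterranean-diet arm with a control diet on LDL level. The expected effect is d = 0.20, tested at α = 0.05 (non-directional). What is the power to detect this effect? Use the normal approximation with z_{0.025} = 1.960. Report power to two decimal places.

power ≈ 0.57

For two equal groups, power = Φ(d·√(n/2) − z_{α/2}).
d·√(n/2) = 0.20 × √(229/2) = 0.20 × 10.700 = 2.140.
z_β = 2.140 − 1.960 = 0.180.
Power = Φ(0.180) = 0.571.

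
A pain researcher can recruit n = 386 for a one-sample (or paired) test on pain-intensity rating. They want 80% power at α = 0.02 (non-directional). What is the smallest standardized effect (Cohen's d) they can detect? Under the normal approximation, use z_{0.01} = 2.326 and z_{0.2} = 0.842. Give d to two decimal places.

For a single sample (or paired design) of n = 386: d_min = (z_{α/2} + z_β)/√n.
z-sum = 2.326 + 0.842 = 3.168.
d_min = 3.168 / √386 = 3.168 / 19.647 = 0.161.

d_min ≈ 0.16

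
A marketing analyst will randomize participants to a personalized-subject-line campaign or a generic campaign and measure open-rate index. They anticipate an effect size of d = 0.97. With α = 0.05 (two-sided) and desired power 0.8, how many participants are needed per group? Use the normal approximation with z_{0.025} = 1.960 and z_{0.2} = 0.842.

n = 17 per group

For two independent groups with equal n: n = 2·((z_{α/2} + z_β) / d)².
z_{α/2} + z_β = 1.960 + 0.842 = 2.802.
n = 2 × (2.802 / 0.97)² = 2 × 2.889² = 2 × 8.34 = 16.7.
Round up to the next whole participant.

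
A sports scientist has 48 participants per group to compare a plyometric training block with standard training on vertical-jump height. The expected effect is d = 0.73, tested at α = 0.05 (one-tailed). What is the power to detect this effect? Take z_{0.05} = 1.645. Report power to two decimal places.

power ≈ 0.97

For two equal groups, power = Φ(d·√(n/2) − z_{α}).
d·√(n/2) = 0.73 × √(48/2) = 0.73 × 4.899 = 3.576.
z_β = 3.576 − 1.645 = 1.931.
Power = Φ(1.931) = 0.973.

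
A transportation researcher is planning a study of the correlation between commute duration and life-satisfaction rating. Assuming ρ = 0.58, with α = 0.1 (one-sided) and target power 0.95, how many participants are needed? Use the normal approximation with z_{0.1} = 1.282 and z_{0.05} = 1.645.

Fisher's z: C = ½·ln((1+r)/(1−r)) = ½·ln(3.7619) = 0.6625.
n = ((z_{α} + z_β)/C)² + 3.
(1.282 + 1.645) / 0.6625 = 2.927 / 0.6625 = 4.418.
n = 4.418² + 3 = 19.52 + 3 = 22.5.
Round up.

n = 23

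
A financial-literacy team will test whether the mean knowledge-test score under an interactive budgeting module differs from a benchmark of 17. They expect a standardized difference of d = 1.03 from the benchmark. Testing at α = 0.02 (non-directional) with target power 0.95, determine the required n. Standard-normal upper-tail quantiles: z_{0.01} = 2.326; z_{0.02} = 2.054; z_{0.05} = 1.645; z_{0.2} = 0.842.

n = 15

For a one-sample test: n = ((z_{α/2} + z_β) / d)².
z_{α/2} + z_β = 2.326 + 1.645 = 3.971.
n = (3.971 / 1.03)² = 3.855² = 14.86.
Round up.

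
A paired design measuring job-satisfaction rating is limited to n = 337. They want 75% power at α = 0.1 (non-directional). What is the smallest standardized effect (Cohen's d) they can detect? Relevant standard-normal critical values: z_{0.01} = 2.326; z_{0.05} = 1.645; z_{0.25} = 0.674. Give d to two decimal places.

For a single sample (or paired design) of n = 337: d_min = (z_{α/2} + z_β)/√n.
z-sum = 1.645 + 0.674 = 2.319.
d_min = 2.319 / √337 = 2.319 / 18.358 = 0.126.

d_min ≈ 0.13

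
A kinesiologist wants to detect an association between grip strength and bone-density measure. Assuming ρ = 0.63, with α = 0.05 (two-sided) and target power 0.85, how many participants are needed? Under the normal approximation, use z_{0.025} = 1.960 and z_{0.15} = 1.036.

n = 20

Fisher's z: C = ½·ln((1+r)/(1−r)) = ½·ln(4.4054) = 0.7414.
n = ((z_{α/2} + z_β)/C)² + 3.
(1.960 + 1.036) / 0.7414 = 2.996 / 0.7414 = 4.041.
n = 4.041² + 3 = 16.33 + 3 = 19.3.
Round up.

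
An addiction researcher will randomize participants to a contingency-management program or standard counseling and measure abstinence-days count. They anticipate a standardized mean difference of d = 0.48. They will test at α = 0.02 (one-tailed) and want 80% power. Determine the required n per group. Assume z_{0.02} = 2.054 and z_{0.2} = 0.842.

For two independent groups with equal n: n = 2·((z_{α} + z_β) / d)².
z_{α} + z_β = 2.054 + 0.842 = 2.896.
n = 2 × (2.896 / 0.48)² = 2 × 6.033² = 2 × 36.40 = 72.8.
Round up to the next whole participant.

n = 73 per group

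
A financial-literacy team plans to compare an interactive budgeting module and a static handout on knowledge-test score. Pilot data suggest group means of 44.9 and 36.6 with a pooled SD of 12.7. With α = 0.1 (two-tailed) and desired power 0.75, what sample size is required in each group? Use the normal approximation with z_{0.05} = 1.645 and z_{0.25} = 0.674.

Cohen's d = |M₁ − M₂| / SD_pooled = |44.9 − 36.6| / 12.7 = 8.3 / 12.7 = 0.654.
For two independent groups with equal n: n = 2·((z_{α/2} + z_β) / d)².
z_{α/2} + z_β = 1.645 + 0.674 = 2.319.
n = 2 × (2.319 / 0.654)² = 2 × 3.546² = 2 × 12.57 = 25.1.
Round up to the next whole participant.

n = 26 per group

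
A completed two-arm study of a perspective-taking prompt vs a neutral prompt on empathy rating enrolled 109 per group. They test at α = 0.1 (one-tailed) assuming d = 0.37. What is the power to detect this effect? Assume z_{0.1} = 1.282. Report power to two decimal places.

power ≈ 0.93

For two equal groups, power = Φ(d·√(n/2) − z_{α}).
d·√(n/2) = 0.37 × √(109/2) = 0.37 × 7.382 = 2.731.
z_β = 2.731 − 1.282 = 1.449.
Power = Φ(1.449) = 0.926.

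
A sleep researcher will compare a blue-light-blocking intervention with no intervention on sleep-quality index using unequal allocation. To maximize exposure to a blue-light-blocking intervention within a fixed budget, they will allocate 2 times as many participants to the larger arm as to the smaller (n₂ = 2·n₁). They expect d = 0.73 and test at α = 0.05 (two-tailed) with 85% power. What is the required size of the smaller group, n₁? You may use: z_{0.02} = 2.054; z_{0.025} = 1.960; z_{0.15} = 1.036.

With allocation ratio k = n₂/n₁ = 2, Var(x̄₁−x̄₂) = σ²(1/n₁ + 1/(k·n₁)) = σ²·(k+1)/(k·n₁).
So n₁ = (1 + 1/k)·((z_{α/2} + z_β)/d)² = 1.500 × (2.996/0.73)².
n₁ = 1.500 × 16.84 = 25.3.
Round up: n₁ = 26, giving n₂ = 2 × 26 = 52.

n₁ = 26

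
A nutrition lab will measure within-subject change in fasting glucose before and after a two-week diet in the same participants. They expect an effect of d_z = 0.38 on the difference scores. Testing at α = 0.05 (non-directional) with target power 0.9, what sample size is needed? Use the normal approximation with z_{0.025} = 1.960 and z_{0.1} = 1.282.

For a paired (one-sample on differences) test: n = ((z_{α/2} + z_β) / d)².
z_{α/2} + z_β = 1.960 + 1.282 = 3.242.
n = (3.242 / 0.38)² = 8.532² = 72.79.
Round up.

n = 73 pairs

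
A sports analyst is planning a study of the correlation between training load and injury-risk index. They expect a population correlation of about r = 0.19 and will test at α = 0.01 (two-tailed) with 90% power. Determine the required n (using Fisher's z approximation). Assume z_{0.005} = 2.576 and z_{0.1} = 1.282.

n = 406

Fisher's z: C = ½·ln((1+r)/(1−r)) = ½·ln(1.4691) = 0.1923.
n = ((z_{α/2} + z_β)/C)² + 3.
(2.576 + 1.282) / 0.1923 = 3.858 / 0.1923 = 20.062.
n = 20.062² + 3 = 402.50 + 3 = 405.5.
Round up.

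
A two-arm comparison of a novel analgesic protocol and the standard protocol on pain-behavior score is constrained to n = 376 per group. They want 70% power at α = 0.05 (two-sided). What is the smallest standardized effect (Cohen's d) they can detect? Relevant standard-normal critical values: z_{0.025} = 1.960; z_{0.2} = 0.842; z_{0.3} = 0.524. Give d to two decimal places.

d_min ≈ 0.18

For two independent groups of n = 376 each: d_min = (z_{α/2} + z_β)·√(2/n).
z-sum = 1.960 + 0.524 = 2.484.
d_min = 2.484 × √(2/376) = 2.484 × 0.0729 = 0.181.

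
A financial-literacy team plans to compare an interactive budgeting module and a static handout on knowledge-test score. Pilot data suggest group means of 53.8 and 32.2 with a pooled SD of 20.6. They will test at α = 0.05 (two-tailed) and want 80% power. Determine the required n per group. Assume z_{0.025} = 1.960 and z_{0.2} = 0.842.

Cohen's d = |M₁ − M₂| / SD_pooled = |53.8 − 32.2| / 20.6 = 21.6 / 20.6 = 1.049.
For two independent groups with equal n: n = 2·((z_{α/2} + z_β) / d)².
z_{α/2} + z_β = 1.960 + 0.842 = 2.802.
n = 2 × (2.802 / 1.049)² = 2 × 2.671² = 2 × 7.13 = 14.3.
Round up to the next whole participant.

n = 15 per group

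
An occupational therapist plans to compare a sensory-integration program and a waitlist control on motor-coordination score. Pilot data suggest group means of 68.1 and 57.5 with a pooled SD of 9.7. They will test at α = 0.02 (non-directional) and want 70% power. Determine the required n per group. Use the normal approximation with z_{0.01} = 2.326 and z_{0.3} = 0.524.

n = 14 per group

Cohen's d = |M₁ − M₂| / SD_pooled = |68.1 − 57.5| / 9.7 = 10.6 / 9.7 = 1.093.
For two independent groups with equal n: n = 2·((z_{α/2} + z_β) / d)².
z_{α/2} + z_β = 2.326 + 0.524 = 2.850.
n = 2 × (2.850 / 1.093)² = 2 × 2.608² = 2 × 6.80 = 13.6.
Round up to the next whole participant.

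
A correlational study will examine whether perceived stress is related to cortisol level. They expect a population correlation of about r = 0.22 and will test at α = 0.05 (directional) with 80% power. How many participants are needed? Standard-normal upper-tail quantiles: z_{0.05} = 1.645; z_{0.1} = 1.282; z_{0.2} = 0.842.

n = 127

Fisher's z: C = ½·ln((1+r)/(1−r)) = ½·ln(1.5641) = 0.2237.
n = ((z_{α} + z_β)/C)² + 3.
(1.645 + 0.842) / 0.2237 = 2.487 / 0.2237 = 11.118.
n = 11.118² + 3 = 123.60 + 3 = 126.6.
Round up.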